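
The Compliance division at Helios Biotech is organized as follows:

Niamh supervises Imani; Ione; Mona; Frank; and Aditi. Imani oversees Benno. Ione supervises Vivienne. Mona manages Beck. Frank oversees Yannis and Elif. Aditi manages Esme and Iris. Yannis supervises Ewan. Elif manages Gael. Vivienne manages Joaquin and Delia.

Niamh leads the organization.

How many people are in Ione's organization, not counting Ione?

Ione directly manages Vivienne. Under Vivienne: Joaquin, Delia (2). That's 3 in total.

3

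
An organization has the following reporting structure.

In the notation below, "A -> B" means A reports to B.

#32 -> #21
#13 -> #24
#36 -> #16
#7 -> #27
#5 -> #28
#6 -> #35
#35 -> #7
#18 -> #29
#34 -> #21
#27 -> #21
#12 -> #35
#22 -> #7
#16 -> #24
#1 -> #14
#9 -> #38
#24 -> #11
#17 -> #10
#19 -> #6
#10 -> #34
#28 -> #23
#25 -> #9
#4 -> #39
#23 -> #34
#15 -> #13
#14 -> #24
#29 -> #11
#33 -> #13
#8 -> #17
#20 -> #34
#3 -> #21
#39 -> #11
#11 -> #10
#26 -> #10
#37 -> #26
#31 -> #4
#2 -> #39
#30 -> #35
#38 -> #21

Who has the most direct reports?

Direct-report counts: #21 has 5; #38 has 1; #9 has 1; #27 has 1; #7 has 2; #35 has 3; #6 has 1; #34 has 3; #23 has 1; #28 has 1; #10 has 3; #26 has 1; #17 has 1; #11 has 3; #24 has 3; #14 has 1; #16 has 1; #13 has 2; #29 has 1; #39 has 2; #4 has 1. The largest is 5, held by #21.

#21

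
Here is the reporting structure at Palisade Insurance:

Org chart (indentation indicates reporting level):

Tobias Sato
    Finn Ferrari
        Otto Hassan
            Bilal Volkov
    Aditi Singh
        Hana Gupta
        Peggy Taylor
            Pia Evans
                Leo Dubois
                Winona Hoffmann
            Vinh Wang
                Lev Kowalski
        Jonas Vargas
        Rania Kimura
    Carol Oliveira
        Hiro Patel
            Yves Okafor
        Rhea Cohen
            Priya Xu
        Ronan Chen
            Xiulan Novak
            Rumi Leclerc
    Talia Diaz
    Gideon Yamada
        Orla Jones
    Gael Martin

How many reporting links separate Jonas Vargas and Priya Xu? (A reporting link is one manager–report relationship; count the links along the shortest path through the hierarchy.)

Jonas Vargas is 2 levels below Tobias Sato, and Priya Xu is 3 levels below Tobias Sato (their lowest common manager). The shortest path runs up from Jonas Vargas to Tobias Sato and back down to Priya Xu: 2 + 3 = 5 links.

5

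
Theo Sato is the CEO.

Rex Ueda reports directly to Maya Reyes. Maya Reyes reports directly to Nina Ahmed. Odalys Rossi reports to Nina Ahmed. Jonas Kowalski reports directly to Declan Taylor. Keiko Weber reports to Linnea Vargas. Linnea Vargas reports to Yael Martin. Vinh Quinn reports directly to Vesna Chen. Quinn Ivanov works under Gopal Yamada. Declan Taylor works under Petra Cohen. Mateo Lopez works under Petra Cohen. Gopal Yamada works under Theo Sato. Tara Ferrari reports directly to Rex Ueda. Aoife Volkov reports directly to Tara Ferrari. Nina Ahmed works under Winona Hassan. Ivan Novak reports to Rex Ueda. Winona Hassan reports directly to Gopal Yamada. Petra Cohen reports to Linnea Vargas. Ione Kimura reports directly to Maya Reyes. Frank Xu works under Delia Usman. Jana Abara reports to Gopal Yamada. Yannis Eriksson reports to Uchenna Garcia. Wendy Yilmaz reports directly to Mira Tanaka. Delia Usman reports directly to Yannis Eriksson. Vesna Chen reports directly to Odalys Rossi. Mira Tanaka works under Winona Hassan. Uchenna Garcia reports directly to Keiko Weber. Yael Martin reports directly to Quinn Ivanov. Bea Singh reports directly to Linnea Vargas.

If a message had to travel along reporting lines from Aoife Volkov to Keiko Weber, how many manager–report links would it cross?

10

Aoife Volkov is 6 levels below Gopal Yamada, and Keiko Weber is 4 levels below Gopal Yamada (their lowest common manager). The shortest path runs up from Aoife Volkov to Gopal Yamada and back down to Keiko Weber: 6 + 4 = 10 links.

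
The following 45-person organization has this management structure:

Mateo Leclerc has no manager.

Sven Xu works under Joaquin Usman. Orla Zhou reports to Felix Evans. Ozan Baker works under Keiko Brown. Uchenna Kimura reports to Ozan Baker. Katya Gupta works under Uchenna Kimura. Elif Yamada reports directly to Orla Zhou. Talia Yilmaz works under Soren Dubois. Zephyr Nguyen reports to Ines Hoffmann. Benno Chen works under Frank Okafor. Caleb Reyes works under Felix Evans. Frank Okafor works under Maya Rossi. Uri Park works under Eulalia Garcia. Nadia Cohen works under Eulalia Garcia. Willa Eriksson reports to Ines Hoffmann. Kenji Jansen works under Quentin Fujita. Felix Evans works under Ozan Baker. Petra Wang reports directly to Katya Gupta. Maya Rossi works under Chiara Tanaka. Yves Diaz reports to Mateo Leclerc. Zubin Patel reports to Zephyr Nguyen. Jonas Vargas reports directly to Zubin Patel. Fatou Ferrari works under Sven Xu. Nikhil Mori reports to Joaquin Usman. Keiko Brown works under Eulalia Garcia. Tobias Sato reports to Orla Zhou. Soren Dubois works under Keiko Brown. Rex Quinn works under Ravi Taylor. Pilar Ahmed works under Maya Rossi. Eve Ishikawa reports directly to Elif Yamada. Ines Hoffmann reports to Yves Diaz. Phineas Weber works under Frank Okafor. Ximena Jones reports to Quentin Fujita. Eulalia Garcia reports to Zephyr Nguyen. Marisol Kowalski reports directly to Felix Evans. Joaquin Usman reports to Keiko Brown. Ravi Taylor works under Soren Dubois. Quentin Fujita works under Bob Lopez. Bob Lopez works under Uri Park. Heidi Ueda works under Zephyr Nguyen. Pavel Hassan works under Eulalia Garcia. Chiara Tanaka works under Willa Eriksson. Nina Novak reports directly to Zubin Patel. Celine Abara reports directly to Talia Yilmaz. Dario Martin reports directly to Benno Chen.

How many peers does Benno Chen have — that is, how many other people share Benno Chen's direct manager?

Benno Chen reports to Frank Okafor. Frank Okafor's other direct reports are Phineas Weber — 1 peer.

1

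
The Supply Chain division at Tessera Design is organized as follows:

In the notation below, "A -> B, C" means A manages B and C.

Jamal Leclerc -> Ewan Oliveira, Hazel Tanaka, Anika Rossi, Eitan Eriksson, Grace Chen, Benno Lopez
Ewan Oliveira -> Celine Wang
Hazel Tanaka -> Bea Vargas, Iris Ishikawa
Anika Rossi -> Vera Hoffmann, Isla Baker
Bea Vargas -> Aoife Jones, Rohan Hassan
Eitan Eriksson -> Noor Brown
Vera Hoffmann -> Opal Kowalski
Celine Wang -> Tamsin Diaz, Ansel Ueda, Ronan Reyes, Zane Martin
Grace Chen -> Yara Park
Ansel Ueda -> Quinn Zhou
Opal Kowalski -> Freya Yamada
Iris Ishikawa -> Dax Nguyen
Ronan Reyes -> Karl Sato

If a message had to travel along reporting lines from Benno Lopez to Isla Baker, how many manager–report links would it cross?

Benno Lopez is 1 level below Jamal Leclerc, and Isla Baker is 2 levels below Jamal Leclerc (their lowest common manager). The shortest path runs up from Benno Lopez to Jamal Leclerc and back down to Isla Baker: 1 + 2 = 3 links.

3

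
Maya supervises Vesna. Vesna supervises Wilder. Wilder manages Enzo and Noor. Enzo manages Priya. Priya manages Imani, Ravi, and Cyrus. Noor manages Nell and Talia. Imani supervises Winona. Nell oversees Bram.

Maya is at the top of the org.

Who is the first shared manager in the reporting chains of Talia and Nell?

Talia's chain of managers is Noor, Wilder, Vesna, Maya. Nell's chain of managers is Noor, Wilder, Vesna, Maya. The first manager that appears in both chains is Noor.

Noor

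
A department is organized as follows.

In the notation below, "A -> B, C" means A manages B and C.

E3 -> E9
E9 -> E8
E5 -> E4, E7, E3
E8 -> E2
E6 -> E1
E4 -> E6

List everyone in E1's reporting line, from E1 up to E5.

E1 reports to E6. E6 reports to E4. E4 reports to E5. E5 is at the top.

E1 -> E6 -> E4 -> E5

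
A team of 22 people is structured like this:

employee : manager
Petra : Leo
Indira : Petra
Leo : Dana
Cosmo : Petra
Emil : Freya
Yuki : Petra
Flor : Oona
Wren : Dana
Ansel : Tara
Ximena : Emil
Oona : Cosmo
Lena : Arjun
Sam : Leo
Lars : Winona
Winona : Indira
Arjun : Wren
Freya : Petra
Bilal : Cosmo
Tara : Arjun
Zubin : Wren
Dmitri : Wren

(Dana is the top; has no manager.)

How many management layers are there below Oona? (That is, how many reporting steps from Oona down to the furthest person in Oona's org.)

The longest chain under Oona runs Oona → Flor, which is 1 level below Oona.

1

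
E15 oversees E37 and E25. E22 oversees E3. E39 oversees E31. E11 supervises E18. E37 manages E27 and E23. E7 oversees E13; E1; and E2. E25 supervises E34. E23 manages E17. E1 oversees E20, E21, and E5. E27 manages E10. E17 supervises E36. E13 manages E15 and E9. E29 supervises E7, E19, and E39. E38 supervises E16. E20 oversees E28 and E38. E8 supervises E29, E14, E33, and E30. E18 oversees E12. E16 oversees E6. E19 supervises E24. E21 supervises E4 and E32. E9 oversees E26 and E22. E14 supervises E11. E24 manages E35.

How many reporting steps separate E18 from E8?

3

Chain from E18 up to E8: E18 → E11 → E14 → E8. That is 3 steps up, so E18 is 3 levels below E8.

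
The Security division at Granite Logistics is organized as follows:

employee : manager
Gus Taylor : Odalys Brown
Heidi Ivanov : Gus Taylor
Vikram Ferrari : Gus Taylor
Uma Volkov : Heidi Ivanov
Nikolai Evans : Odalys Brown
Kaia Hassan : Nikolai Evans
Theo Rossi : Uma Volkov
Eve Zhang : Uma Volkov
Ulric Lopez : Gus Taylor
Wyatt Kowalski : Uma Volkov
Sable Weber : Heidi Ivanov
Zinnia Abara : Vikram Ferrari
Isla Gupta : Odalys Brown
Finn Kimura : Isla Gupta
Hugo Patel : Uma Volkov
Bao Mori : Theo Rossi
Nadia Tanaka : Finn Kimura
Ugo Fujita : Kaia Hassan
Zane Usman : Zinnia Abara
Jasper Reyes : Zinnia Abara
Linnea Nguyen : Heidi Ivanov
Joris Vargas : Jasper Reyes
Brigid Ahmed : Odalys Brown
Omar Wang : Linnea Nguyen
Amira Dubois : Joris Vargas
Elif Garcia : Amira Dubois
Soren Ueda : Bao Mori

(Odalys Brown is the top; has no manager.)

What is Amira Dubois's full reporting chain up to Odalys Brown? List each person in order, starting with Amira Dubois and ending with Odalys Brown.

Amira Dubois reports to Joris Vargas. Joris Vargas reports to Jasper Reyes. Jasper Reyes reports to Zinnia Abara. Zinnia Abara reports to Vikram Ferrari. Vikram Ferrari reports to Gus Taylor. Gus Taylor reports to Odalys Brown. Odalys Brown is at the top.

Amira Dubois -> Joris Vargas -> Jasper Reyes -> Zinnia Abara -> Vikram Ferrari -> Gus Taylor -> Odalys Brown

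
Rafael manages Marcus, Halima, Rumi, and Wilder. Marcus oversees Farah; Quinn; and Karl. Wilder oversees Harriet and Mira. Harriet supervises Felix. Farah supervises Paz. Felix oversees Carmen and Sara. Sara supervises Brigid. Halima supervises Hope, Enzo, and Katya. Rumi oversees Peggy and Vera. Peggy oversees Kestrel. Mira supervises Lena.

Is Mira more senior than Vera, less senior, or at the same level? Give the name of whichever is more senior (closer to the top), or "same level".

Both Mira and Vera are 2 levels below Rafael.

same level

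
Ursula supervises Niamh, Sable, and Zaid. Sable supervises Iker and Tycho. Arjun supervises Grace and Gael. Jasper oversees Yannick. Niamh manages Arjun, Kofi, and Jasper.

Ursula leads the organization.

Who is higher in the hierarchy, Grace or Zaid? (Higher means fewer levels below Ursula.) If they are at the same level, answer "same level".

Zaid

Grace is 3 levels below Ursula; Zaid is 1. Zaid is higher.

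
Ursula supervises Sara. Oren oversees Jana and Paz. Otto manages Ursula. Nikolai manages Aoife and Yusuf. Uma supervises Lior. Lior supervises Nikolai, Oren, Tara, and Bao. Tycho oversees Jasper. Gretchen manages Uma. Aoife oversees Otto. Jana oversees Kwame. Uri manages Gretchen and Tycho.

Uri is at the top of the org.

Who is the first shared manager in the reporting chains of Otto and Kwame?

Lior

Otto's chain of managers is Aoife, Nikolai, Lior, Uma, Gretchen, Uri. Kwame's chain of managers is Jana, Oren, Lior, Uma, Gretchen, Uri. The first manager that appears in both chains is Lior.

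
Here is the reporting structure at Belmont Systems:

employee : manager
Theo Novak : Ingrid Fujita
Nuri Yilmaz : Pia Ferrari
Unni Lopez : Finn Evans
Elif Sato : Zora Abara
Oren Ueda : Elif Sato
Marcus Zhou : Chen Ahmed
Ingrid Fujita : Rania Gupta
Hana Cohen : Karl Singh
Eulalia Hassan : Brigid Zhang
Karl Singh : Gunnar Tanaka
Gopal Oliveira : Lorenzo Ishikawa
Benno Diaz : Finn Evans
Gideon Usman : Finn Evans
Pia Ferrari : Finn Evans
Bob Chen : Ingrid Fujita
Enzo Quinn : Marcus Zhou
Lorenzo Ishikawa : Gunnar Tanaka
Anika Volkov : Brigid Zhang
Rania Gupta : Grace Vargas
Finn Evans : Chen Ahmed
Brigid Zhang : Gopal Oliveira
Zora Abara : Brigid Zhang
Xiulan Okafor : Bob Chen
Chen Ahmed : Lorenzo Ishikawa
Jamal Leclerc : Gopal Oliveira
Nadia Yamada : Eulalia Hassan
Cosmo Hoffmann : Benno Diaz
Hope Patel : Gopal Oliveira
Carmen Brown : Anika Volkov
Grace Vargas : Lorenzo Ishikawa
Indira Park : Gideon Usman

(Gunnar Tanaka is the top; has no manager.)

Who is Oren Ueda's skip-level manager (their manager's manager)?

Oren Ueda reports to Elif Sato, and Elif Sato reports to Zora Abara. So Oren Ueda's skip-level manager is Zora Abara.

Zora Abara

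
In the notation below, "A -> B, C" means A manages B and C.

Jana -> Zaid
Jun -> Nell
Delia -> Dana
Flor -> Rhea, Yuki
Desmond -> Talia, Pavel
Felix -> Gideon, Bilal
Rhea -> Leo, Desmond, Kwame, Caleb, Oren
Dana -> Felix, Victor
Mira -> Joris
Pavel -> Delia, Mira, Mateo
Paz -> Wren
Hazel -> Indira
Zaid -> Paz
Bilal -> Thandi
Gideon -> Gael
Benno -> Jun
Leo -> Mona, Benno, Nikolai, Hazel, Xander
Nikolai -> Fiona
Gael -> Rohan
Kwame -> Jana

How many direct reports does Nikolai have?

1

Nikolai directly manages Fiona. That is 1 direct report.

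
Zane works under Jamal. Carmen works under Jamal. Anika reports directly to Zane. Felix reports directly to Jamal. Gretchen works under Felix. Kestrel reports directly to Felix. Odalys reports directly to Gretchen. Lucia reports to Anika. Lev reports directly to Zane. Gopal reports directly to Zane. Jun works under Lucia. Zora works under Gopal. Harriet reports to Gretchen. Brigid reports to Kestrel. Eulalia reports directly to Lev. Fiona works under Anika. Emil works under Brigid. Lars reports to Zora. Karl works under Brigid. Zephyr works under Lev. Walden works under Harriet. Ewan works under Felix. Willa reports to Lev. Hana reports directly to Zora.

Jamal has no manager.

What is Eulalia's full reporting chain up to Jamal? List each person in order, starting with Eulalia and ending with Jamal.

Eulalia -> Lev -> Zane -> Jamal

Eulalia reports to Lev. Lev reports to Zane. Zane reports to Jamal. Jamal is at the top.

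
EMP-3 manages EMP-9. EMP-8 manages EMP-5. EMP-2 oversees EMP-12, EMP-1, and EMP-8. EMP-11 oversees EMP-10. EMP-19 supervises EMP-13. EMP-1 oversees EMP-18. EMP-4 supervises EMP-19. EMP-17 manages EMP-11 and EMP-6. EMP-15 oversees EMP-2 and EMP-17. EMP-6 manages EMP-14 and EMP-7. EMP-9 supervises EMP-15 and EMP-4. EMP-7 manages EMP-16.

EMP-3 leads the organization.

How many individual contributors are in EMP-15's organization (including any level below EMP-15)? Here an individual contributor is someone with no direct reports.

6

The people in EMP-15's organization with no one reporting to them are EMP-16, EMP-14, EMP-10, EMP-12, EMP-18, EMP-5. That is 6.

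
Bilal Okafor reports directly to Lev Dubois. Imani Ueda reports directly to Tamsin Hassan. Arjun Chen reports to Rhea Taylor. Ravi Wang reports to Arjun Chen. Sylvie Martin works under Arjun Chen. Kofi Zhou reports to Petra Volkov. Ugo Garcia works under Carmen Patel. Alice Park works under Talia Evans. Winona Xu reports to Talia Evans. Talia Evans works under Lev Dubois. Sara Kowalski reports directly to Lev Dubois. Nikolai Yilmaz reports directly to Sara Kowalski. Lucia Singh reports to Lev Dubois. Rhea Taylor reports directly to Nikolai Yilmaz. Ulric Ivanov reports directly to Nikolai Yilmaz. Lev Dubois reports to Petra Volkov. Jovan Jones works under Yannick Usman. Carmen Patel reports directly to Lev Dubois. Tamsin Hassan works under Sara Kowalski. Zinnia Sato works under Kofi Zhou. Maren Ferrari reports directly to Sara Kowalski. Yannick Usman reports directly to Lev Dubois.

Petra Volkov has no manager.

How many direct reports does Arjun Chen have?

Arjun Chen directly manages Ravi Wang, Sylvie Martin. That is 2 direct reports.

2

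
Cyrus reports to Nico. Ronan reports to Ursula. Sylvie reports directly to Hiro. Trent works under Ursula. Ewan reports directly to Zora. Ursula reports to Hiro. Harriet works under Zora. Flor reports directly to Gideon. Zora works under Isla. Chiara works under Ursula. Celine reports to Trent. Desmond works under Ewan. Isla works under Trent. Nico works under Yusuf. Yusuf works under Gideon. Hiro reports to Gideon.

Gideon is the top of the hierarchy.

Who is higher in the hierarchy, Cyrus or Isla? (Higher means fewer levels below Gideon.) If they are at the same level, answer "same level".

Cyrus

Cyrus is 3 levels below Gideon; Isla is 4. Cyrus is higher.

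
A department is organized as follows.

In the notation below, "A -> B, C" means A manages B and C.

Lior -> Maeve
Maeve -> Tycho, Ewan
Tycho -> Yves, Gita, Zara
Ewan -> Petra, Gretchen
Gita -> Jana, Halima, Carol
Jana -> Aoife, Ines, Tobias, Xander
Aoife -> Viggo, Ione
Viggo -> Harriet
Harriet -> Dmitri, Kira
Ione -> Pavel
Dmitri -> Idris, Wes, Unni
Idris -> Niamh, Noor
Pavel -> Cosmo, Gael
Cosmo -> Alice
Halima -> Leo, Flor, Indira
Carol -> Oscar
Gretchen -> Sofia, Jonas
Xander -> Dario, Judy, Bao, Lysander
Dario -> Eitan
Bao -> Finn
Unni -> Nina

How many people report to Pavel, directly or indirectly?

Pavel directly manages Cosmo, Gael. Under Cosmo: Alice (1). Gael has no reports. So Pavel's organization is 2 direct reports plus everyone under them: 2 + 1 = 3.

3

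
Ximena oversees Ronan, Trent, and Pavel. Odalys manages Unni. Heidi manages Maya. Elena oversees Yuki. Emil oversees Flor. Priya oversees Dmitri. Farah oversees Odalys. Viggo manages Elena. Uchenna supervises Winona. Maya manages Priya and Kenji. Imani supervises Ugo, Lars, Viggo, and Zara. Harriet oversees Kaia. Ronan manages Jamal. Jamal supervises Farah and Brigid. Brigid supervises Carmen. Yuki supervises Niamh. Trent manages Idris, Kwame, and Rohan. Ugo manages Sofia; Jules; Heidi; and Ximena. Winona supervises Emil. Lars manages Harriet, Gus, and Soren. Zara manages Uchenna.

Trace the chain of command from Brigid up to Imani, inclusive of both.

Brigid reports to Jamal. Jamal reports to Ronan. Ronan reports to Ximena. Ximena reports to Ugo. Ugo reports to Imani. Imani is at the top.

Brigid -> Jamal -> Ronan -> Ximena -> Ugo -> Imani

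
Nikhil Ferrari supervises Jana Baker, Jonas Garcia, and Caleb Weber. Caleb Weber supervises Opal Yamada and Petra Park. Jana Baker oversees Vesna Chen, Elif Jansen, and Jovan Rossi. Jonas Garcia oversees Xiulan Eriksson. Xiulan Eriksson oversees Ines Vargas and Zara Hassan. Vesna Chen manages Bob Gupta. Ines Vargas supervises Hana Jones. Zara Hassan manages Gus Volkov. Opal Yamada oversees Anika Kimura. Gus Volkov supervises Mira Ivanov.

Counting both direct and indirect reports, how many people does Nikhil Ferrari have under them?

Nikhil Ferrari directly manages Caleb Weber, Jana Baker, Jonas Garcia. Under Caleb Weber: Opal Yamada, Anika Kimura, Petra Park (3). Under Jana Baker: Jovan Rossi, Elif Jansen, Vesna Chen, Bob Gupta (4). Under Jonas Garcia: Xiulan Eriksson, Zara Hassan, Gus Volkov, Mira Ivanov, Ines Vargas, Hana Jones (6). So Nikhil Ferrari's organization is 3 direct reports plus everyone under them: 4 + 5 + 7 = 16.

16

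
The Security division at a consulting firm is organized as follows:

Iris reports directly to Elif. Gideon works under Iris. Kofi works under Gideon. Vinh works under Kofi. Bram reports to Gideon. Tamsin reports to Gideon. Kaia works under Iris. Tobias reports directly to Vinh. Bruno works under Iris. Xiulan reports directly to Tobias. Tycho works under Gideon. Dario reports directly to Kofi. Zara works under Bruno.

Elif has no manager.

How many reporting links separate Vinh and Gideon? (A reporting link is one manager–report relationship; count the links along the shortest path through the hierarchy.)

Vinh is in Gideon's organization: the chain from Vinh up to Gideon is Vinh → Kofi → Gideon, which is 2 links.

2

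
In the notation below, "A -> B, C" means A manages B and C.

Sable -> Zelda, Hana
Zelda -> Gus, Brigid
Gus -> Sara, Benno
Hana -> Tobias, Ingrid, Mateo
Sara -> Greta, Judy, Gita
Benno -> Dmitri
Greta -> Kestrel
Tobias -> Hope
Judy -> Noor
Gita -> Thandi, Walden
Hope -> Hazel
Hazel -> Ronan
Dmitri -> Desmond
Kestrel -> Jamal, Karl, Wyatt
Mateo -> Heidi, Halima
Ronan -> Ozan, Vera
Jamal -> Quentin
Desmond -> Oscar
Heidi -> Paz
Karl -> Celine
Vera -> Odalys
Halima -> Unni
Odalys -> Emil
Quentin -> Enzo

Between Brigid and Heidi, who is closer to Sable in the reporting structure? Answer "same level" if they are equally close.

Brigid

Brigid is 2 levels below Sable; Heidi is 3. Brigid is higher.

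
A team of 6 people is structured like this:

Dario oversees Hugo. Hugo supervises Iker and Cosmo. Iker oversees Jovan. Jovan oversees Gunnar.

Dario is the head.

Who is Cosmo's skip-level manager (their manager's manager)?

Cosmo reports to Hugo, and Hugo reports to Dario. So Cosmo's skip-level manager is Dario.

Dario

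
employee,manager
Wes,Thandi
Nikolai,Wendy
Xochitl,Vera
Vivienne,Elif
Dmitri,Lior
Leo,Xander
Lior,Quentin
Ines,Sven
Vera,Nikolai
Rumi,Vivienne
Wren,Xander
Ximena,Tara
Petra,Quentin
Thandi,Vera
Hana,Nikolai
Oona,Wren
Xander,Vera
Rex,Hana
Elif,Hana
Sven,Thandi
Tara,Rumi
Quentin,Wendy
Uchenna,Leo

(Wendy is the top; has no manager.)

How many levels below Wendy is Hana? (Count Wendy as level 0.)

2

Chain from Hana up to Wendy: Hana → Nikolai → Wendy. That is 2 steps up, so Hana is 2 levels below Wendy.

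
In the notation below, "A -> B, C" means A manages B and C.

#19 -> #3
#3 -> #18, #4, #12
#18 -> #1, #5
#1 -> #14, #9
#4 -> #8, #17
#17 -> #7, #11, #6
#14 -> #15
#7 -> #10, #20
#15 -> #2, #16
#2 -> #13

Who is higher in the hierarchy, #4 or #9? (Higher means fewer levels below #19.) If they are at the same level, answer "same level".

#4 is 2 levels below #19; #9 is 4. #4 is higher.

#4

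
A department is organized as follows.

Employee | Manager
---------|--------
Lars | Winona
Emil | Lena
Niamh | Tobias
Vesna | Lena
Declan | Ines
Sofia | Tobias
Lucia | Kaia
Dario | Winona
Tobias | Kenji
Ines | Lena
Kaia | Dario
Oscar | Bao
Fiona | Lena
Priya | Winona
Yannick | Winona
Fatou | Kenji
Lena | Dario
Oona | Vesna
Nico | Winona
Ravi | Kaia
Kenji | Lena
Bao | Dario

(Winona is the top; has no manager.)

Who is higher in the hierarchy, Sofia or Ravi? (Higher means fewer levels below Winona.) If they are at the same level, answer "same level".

Sofia is 5 levels below Winona; Ravi is 3. Ravi is higher.

Ravi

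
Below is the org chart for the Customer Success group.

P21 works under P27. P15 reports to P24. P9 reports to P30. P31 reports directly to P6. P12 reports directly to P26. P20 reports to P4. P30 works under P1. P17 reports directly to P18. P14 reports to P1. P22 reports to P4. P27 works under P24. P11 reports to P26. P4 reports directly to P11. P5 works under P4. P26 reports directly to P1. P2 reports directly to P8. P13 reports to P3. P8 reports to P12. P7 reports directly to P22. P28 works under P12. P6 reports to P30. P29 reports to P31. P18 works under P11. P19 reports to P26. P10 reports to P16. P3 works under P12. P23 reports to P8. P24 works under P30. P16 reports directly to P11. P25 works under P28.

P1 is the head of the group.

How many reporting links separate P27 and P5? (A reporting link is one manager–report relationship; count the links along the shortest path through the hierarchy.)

7

P27 is 3 levels below P1, and P5 is 4 levels below P1 (their lowest common manager). The shortest path runs up from P27 to P1 and back down to P5: 3 + 4 = 7 links.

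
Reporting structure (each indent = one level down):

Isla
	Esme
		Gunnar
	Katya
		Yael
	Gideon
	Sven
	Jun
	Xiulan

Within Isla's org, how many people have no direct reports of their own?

6

The people in Isla's organization with no one reporting to them are Xiulan, Jun, Sven, Gideon, Yael, Gunnar. That is 6.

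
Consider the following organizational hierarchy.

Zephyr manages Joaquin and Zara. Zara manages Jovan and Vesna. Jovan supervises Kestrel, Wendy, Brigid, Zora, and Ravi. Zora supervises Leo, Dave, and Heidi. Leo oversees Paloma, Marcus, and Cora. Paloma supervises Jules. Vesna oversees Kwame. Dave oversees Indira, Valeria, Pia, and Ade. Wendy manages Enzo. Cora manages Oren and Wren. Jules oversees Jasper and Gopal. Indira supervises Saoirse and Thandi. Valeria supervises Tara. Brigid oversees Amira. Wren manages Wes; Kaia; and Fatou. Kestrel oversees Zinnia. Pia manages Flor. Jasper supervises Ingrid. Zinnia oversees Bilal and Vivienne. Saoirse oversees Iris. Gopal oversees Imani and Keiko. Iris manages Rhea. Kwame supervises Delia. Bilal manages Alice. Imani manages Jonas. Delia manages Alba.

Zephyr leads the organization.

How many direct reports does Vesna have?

1

Vesna directly manages Kwame. That is 1 direct report.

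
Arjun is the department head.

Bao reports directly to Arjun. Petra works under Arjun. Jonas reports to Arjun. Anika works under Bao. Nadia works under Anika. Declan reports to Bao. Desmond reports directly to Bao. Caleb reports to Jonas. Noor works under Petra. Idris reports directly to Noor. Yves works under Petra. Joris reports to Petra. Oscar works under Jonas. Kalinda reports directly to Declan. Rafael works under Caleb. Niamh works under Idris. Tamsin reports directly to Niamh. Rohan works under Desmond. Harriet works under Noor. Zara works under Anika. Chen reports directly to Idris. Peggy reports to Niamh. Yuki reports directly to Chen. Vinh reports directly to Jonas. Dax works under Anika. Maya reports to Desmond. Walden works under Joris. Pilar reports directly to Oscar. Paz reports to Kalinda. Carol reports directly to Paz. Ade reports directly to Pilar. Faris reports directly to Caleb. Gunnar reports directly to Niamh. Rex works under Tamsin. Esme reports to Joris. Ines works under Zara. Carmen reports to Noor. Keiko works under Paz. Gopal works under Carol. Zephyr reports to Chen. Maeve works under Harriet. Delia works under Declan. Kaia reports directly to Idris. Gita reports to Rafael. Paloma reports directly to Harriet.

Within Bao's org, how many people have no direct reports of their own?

The people in Bao's organization with no one reporting to them are Maya, Rohan, Delia, Keiko, Gopal, Dax, Ines, Nadia. That is 8.

8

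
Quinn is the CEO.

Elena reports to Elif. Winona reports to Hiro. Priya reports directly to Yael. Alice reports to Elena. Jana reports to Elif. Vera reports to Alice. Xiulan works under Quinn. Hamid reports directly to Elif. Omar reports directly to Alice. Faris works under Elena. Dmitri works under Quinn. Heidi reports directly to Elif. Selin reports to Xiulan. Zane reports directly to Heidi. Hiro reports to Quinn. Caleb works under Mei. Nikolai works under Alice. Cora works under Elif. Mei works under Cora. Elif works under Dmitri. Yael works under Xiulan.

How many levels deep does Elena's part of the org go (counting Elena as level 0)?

2

The longest chain under Elena runs Elena → Alice → Omar, which is 2 levels below Elena.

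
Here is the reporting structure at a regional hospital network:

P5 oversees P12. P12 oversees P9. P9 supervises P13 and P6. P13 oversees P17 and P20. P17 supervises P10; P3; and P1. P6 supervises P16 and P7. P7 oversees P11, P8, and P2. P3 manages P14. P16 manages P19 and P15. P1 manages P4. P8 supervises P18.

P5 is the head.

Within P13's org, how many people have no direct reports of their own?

4

The people in P13's organization with no one reporting to them are P20, P4, P14, P10. That is 4.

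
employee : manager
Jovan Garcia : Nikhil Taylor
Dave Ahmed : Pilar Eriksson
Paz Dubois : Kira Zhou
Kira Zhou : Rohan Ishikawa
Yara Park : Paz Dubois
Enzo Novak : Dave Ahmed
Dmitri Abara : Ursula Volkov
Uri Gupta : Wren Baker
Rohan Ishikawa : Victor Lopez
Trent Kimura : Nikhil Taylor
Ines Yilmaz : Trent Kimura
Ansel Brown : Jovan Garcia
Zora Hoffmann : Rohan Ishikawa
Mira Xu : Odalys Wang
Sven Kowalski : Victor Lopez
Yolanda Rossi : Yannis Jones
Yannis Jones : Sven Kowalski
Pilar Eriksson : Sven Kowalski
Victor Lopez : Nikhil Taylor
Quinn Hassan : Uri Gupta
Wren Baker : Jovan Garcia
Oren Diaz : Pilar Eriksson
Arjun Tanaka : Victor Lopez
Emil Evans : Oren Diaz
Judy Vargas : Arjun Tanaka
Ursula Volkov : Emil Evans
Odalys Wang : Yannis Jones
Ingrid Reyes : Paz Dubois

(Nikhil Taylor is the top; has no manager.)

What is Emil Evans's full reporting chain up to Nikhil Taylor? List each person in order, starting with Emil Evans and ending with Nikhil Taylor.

Emil Evans -> Oren Diaz -> Pilar Eriksson -> Sven Kowalski -> Victor Lopez -> Nikhil Taylor

Emil Evans reports to Oren Diaz. Oren Diaz reports to Pilar Eriksson. Pilar Eriksson reports to Sven Kowalski. Sven Kowalski reports to Victor Lopez. Victor Lopez reports to Nikhil Taylor. Nikhil Taylor is at the top.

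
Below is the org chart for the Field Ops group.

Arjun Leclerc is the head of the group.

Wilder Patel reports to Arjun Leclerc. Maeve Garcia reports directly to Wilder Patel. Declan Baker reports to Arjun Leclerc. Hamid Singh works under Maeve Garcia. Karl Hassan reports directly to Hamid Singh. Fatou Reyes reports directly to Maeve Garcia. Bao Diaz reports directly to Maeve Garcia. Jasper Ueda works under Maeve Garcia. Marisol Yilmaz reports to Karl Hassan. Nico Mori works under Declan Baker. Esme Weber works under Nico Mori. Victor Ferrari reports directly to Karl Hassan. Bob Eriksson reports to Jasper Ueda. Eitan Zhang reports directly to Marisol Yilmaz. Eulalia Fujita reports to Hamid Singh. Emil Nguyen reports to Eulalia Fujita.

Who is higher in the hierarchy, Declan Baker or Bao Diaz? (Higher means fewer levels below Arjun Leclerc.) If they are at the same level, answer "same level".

Declan Baker is 1 level below Arjun Leclerc; Bao Diaz is 3. Declan Baker is higher.

Declan Baker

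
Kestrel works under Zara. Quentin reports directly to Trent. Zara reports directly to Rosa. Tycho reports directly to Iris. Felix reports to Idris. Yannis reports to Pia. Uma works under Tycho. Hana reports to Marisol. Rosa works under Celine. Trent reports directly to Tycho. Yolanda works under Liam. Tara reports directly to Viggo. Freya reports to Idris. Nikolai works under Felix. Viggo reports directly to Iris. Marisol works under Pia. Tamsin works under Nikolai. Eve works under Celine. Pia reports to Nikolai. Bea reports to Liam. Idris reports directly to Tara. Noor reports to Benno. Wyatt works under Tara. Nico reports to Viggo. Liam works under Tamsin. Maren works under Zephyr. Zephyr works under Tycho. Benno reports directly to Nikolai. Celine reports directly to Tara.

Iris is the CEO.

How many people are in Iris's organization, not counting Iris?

29

Iris directly manages Viggo, Tycho. Under Viggo: Nico, Tara, Wyatt, Celine, Rosa, Zara, Kestrel, Eve, Idris, Freya, Felix, Nikolai, Tamsin, Liam, Bea, Yolanda, Benno, Noor, Pia, Yannis, Marisol, Hana (22). Under Tycho: Uma, Zephyr, Maren, Trent, Quentin (5). So Iris's organization is 2 direct reports plus everyone under them: 23 + 6 = 29.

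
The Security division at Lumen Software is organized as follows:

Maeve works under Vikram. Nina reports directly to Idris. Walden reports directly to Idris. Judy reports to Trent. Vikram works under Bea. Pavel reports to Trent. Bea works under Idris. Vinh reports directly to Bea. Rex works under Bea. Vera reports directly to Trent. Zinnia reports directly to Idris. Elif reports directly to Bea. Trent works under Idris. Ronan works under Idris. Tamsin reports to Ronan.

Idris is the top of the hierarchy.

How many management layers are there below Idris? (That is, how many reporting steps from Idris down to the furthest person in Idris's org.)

The longest chain under Idris runs Idris → Bea → Vikram → Maeve, which is 3 levels below Idris.

3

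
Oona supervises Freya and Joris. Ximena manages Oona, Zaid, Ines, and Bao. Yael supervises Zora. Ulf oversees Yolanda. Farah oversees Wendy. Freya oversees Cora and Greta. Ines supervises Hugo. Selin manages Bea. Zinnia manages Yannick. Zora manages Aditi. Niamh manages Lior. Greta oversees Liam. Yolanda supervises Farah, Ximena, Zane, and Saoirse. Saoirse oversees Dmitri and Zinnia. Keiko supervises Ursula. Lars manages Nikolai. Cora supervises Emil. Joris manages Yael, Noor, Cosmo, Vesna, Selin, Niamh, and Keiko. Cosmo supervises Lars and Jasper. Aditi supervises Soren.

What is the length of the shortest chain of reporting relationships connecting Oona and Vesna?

2

Vesna is in Oona's organization: the chain from Vesna up to Oona is Vesna → Joris → Oona, which is 2 links.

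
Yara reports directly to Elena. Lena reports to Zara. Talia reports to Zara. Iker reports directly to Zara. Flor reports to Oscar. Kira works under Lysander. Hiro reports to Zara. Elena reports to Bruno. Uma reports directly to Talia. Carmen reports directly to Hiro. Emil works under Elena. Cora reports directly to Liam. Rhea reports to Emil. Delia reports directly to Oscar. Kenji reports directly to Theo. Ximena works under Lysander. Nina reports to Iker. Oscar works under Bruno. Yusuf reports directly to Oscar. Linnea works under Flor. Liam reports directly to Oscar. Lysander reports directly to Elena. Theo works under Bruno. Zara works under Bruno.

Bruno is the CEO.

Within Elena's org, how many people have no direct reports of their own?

4

The people in Elena's organization with no one reporting to them are Yara, Kira, Ximena, Rhea. That is 4.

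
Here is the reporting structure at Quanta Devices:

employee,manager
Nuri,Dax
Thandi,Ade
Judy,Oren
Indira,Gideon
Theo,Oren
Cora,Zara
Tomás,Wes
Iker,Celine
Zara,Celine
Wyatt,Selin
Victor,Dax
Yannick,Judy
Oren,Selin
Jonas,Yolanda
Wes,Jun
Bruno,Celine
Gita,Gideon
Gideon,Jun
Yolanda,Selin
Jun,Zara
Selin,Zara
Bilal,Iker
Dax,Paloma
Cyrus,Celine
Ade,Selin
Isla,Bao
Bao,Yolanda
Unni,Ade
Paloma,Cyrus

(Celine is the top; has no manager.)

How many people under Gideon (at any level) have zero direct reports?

2

The people in Gideon's organization with no one reporting to them are Gita, Indira. That is 2.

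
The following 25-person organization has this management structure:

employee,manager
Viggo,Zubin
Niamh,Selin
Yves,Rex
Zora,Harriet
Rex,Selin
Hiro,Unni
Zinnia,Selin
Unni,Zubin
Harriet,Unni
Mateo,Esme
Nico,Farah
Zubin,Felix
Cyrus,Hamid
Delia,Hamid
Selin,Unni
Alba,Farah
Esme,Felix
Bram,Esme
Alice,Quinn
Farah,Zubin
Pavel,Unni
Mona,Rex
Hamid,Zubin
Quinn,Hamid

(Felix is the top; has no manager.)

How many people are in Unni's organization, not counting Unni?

10

Unni directly manages Hiro, Selin, Harriet, Pavel. Hiro has no reports. Under Selin: Rex, Yves, Mona, Niamh, Zinnia (5). Under Harriet: Zora (1). Pavel has no reports. So Unni's organization is 4 direct reports plus everyone under them: 1 + 6 + 2 + 1 = 10.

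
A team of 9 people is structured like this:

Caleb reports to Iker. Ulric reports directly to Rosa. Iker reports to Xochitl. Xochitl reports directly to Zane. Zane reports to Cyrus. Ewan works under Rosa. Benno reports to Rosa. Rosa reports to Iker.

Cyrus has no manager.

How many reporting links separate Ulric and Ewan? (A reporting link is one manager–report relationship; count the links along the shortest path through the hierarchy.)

Ulric is 1 level below Rosa, and Ewan is 1 level below Rosa (their lowest common manager). The shortest path runs up from Ulric to Rosa and back down to Ewan: 1 + 1 = 2 links.

2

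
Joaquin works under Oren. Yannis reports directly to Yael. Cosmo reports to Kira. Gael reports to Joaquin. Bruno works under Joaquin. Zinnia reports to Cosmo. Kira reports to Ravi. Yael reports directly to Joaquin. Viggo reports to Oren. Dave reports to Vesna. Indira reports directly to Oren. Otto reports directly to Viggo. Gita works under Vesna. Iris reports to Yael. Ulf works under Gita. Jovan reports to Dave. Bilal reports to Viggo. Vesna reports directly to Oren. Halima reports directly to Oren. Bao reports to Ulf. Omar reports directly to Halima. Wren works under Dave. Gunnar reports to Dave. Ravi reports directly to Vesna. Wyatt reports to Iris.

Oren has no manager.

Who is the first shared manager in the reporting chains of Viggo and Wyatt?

Viggo's chain of managers is Oren. Wyatt's chain of managers is Iris, Yael, Joaquin, Oren. The first manager that appears in both chains is Oren.

Oren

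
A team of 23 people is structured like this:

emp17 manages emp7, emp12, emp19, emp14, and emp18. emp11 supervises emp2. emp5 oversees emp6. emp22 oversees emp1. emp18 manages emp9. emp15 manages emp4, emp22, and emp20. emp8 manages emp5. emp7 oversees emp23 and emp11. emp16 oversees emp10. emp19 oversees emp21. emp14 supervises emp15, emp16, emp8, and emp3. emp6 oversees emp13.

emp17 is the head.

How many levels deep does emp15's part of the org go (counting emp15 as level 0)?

The longest chain under emp15 runs emp15 → emp22 → emp1, which is 2 levels below emp15.

2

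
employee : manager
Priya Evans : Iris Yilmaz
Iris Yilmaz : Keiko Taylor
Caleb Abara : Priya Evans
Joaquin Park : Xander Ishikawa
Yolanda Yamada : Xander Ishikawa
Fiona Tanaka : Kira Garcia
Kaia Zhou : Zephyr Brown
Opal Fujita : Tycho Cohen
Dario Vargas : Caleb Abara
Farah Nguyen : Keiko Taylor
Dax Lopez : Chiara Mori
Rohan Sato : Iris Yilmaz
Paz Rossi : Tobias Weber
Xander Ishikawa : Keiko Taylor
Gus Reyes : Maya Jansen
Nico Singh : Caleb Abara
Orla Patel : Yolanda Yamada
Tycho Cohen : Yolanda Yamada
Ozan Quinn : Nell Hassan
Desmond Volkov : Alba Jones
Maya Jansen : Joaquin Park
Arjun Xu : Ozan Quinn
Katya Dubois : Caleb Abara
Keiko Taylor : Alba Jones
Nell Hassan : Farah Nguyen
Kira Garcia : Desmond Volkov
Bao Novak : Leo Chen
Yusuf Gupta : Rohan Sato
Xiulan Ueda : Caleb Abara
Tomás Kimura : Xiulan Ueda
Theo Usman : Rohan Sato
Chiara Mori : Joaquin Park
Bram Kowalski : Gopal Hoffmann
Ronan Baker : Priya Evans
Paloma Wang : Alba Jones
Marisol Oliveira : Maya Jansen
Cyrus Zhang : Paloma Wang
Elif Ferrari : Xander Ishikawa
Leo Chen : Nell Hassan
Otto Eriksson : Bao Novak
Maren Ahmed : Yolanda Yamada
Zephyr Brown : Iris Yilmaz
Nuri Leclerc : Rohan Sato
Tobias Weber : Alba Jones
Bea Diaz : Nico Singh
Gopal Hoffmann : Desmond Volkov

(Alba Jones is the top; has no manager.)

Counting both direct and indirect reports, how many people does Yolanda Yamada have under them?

Yolanda Yamada directly manages Maren Ahmed, Tycho Cohen, Orla Patel. Maren Ahmed has no reports. Under Tycho Cohen: Opal Fujita (1). Orla Patel has no reports. So Yolanda Yamada's organization is 3 direct reports plus everyone under them: 1 + 2 + 1 = 4.

4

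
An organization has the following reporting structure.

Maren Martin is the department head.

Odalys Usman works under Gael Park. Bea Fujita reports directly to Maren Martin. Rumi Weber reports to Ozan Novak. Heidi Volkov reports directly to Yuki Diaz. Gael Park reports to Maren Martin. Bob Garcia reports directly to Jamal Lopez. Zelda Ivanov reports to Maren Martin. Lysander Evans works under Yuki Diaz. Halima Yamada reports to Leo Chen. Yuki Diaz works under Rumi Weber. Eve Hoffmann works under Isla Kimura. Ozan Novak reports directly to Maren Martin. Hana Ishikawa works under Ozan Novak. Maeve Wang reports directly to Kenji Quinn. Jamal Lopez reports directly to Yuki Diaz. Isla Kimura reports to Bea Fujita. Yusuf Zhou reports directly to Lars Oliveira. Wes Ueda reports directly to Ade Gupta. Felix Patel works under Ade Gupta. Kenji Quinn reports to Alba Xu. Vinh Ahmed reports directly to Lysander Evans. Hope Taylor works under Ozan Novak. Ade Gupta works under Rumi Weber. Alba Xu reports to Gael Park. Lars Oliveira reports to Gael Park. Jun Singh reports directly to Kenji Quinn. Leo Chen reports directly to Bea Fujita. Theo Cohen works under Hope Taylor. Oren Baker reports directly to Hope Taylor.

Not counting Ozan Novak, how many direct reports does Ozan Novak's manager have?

3

Ozan Novak reports to Maren Martin. Maren Martin's other direct reports are Gael Park, Bea Fujita, Zelda Ivanov — 3 peers.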